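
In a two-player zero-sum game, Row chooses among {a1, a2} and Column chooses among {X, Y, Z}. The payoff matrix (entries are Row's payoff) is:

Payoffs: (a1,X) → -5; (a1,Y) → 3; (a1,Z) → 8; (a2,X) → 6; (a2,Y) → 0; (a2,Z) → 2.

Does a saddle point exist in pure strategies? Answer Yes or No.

No

Row minima: a1 → -5, a2 → 0; maximin = 0.
Column maxima: X → 6, Y → 3, Z → 8; minimax = 3.
0 ≠ 3, so no pure-strategy equilibrium exists.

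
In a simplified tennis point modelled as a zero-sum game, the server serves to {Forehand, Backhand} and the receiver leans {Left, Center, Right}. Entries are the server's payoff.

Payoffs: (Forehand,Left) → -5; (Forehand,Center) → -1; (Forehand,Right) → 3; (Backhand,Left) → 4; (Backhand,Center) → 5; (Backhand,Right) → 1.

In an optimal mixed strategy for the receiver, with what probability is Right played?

9/11

Row minima: Forehand → -5, Backhand → 1; maximin = 1.
Column maxima: Left → 4, Center → 5, Right → 3; minimax = 3.
1 ≠ 3, so there is no saddle point; optimal play is mixed.
Center is strictly dominated by Left (it gives the server strictly more in every row), so the receiver never plays it.
On the remaining 2×2 (Forehand, Backhand vs Left, Right):
Let the server play Forehand with probability p. Expected payoff against Left: (-5)p + 4(1−p) = −9p + 4; against Right: 3p + 1(1−p) = 2p + 1.
Setting these equal: −9p + 4 = 2p + 1 ⇒ −11p = -3 ⇒ p = 3/11, and the value is (-9)·(3/11) + 4 = 17/11.
For the receiver: with q = P(Left), equating Forehand's and Backhand's payoffs gives −8q + 3 = 3q + 1 ⇒ q = 2/11.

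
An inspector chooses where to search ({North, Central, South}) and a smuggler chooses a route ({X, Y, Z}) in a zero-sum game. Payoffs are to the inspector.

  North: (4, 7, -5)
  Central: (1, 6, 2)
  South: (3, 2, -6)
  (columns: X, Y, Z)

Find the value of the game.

Row minima: North → -5, Central → 1, South → -6; maximin = 1.
Column maxima: X → 4, Y → 7, Z → 2; minimax = 2.
1 ≠ 2, so there is no saddle point; optimal play is mixed.
South is strictly dominated by North, so the inspector never plays it.
With South eliminated, Y is strictly dominated by X (it gives the inspector strictly more in every remaining row), so the smuggler never plays it.
On the remaining 2×2 (North, Central vs X, Z):
Let the inspector play North with probability p. Expected payoff against X: 4p + 1(1−p) = 3p + 1; against Z: (-5)p + 2(1−p) = −7p + 2.
Setting these equal: 3p + 1 = −7p + 2 ⇒ 10p = 1 ⇒ p = 1/10, and the value is (3)·(1/10) + 1 = 13/10.
For the smuggler: with q = P(X), equating North's and Central's payoffs gives 9q − 5 = −q + 2 ⇒ q = 7/10.

13/10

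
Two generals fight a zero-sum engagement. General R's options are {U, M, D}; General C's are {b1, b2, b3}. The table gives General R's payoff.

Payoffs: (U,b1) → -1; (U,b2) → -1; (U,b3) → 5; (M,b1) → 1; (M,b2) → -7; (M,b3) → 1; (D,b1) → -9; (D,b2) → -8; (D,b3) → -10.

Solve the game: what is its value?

-1

Row minima: U → -1, M → -7, D → -10; maximin = -1.
Column maxima: b1 → 1, b2 → -1, b3 → 5; minimax = -1.
Since maximin = minimax = -1, there is a saddle point and the value is -1.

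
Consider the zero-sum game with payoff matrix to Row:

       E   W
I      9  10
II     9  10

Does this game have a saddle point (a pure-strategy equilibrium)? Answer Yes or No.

Row minima: I → 9, II → 9; maximin = 9.
Column maxima: E → 9, W → 10; minimax = 9.
maximin = minimax = 9, so a saddle point exists.

Yes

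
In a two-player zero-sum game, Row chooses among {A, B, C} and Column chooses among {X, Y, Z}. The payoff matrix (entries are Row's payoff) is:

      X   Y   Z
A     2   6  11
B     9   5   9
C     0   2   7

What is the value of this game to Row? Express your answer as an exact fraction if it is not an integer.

11/2

Row minima: A → 2, B → 5, C → 0; maximin = 5.
Column maxima: X → 9, Y → 6, Z → 11; minimax = 6.
5 ≠ 6, so there is no saddle point; optimal play is mixed.
C is strictly dominated by A, so Row never plays it.
Z is strictly dominated by Y (it gives Row strictly more in every row), so Column never plays it.
On the remaining 2×2 (A, B vs X, Y):
Let Row play A with probability p. Expected payoff against X: 2p + 9(1−p) = −7p + 9; against Y: 6p + 5(1−p) = p + 5.
Setting these equal: −7p + 9 = p + 5 ⇒ −8p = -4 ⇒ p = 1/2, and the value is (-7)·(1/2) + 9 = 11/2.
For Column: with q = P(X), equating A's and B's payoffs gives −4q + 6 = 4q + 5 ⇒ q = 1/8.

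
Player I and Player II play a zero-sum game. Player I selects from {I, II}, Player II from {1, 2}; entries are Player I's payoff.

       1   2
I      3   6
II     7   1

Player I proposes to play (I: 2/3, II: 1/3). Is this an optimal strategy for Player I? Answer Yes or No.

Against 1 this mix gives (2/3)·3 + (1/3)·7 = 13/3.
Against 2 this mix gives (2/3)·6 + (1/3)·1 = 13/3.
All of Player II's active replies (1, 2) yield 13/3, and no column does worse for Player I. The mix makes Player II indifferent and guarantees 13/3, so it is optimal.

Yes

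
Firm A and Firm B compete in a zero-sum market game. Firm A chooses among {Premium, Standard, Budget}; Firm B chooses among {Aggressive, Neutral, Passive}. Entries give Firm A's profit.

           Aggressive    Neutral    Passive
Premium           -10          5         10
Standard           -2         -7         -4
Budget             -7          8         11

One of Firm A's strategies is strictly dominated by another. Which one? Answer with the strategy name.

Premium

Budget gives a strictly higher payoff than Premium against every column: -7 > -10, 8 > 5, 11 > 10.
So Premium is strictly dominated and Firm A never plays it.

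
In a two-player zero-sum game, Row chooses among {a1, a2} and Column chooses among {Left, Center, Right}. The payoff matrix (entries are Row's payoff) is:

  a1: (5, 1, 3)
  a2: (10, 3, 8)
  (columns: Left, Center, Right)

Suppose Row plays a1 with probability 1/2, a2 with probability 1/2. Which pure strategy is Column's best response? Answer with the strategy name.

Center

If Column plays Left, Row's expected payoff is (1/2)·5 + (1/2)·10 = 15/2.
If Column plays Center, Row's expected payoff is (1/2)·1 + (1/2)·3 = 2.
If Column plays Right, Row's expected payoff is (1/2)·3 + (1/2)·8 = 11/2.
Column minimizes Row's payoff; the smallest is 2, so the best response is Center.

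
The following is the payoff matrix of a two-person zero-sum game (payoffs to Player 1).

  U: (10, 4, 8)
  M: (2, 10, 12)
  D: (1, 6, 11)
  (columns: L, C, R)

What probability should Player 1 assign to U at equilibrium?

4/7

Row minima: U → 4, M → 2, D → 1; maximin = 4.
Column maxima: L → 10, C → 10, R → 12; minimax = 10.
4 ≠ 10, so there is no saddle point; optimal play is mixed.
D is strictly dominated by M, so Player 1 never plays it.
R is strictly dominated by C (it gives Player 1 strictly more in every row), so Player 2 never plays it.
On the remaining 2×2 (U, M vs L, C):
Let Player 1 play U with probability p. Expected payoff against L: 10p + 2(1−p) = 8p + 2; against C: 4p + 10(1−p) = −6p + 10.
Setting these equal: 8p + 2 = −6p + 10 ⇒ 14p = 8 ⇒ p = 4/7, and the value is (8)·(4/7) + 2 = 46/7.
For Player 2: with q = P(L), equating U's and M's payoffs gives 6q + 4 = −8q + 10 ⇒ q = 3/7.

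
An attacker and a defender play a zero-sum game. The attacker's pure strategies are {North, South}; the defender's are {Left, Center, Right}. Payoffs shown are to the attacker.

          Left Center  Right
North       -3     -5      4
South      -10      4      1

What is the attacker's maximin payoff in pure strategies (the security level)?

-5

Row minima: North → -5, South → -10.
The best of these is -5.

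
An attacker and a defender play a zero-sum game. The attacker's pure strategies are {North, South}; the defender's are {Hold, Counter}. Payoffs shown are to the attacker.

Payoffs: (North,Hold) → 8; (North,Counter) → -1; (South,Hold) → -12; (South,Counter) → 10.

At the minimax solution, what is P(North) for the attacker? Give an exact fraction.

22/31

Row minima: North → -1, South → -12; maximin = -1.
Column maxima: Hold → 8, Counter → 10; minimax = 8.
-1 ≠ 8, so there is no saddle point; optimal play is mixed.
Let the attacker play North with probability p. Expected payoff against Hold: 8p + (-12)(1−p) = 20p − 12; against Counter: (-1)p + 10(1−p) = −11p + 10.
Setting these equal: 20p − 12 = −11p + 10 ⇒ 31p = 22 ⇒ p = 22/31, and the value is (20)·(22/31) − 12 = 68/31.
For the defender: with q = P(Hold), equating North's and South's payoffs gives 9q − 1 = −22q + 10 ⇒ q = 11/31.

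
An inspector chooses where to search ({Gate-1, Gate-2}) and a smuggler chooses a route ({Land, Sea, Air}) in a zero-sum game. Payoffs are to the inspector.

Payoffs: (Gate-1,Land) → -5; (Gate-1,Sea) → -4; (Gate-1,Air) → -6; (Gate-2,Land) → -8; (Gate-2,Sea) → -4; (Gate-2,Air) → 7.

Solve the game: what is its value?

-83/16

Row minima: Gate-1 → -6, Gate-2 → -8; maximin = -6.
Column maxima: Land → -5, Sea → -4, Air → 7; minimax = -5.
-6 ≠ -5, so there is no saddle point; optimal play is mixed.
Sea is strictly dominated by Land (it gives the inspector strictly more in every row), so the smuggler never plays it.
On the remaining 2×2 (Gate-1, Gate-2 vs Land, Air):
Let the inspector play Gate-1 with probability p. Expected payoff against Land: (-5)p + (-8)(1−p) = 3p − 8; against Air: (-6)p + 7(1−p) = −13p + 7.
Setting these equal: 3p − 8 = −13p + 7 ⇒ 16p = 15 ⇒ p = 15/16, and the value is (3)·(15/16) − 8 = -83/16.
For the smuggler: with q = P(Land), equating Gate-1's and Gate-2's payoffs gives q − 6 = −15q + 7 ⇒ q = 13/16.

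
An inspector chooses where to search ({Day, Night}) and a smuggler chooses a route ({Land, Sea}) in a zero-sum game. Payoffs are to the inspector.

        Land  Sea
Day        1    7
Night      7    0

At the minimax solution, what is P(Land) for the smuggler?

Row minima: Day → 1, Night → 0; maximin = 1.
Column maxima: Land → 7, Sea → 7; minimax = 7.
1 ≠ 7, so there is no saddle point; optimal play is mixed.
Let the inspector play Day with probability p. Expected payoff against Land: 1p + 7(1−p) = −6p + 7; against Sea: 7p + 0(1−p) = 7p.
Setting these equal: −6p + 7 = 7p ⇒ −13p = -7 ⇒ p = 7/13, and the value is (-6)·(7/13) + 7 = 49/13.
For the smuggler: with q = P(Land), equating Day's and Night's payoffs gives −6q + 7 = 7q ⇒ q = 7/13.

7/13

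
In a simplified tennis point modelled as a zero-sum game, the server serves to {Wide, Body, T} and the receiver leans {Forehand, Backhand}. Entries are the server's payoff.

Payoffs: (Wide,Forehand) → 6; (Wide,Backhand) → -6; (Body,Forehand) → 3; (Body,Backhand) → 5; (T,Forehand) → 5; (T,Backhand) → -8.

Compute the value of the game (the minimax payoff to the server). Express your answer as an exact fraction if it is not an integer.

24/7

Row minima: Wide → -6, Body → 3, T → -8; maximin = 3.
Column maxima: Forehand → 6, Backhand → 5; minimax = 5.
3 ≠ 5, so there is no saddle point; optimal play is mixed.
T is strictly dominated by Wide, so the server never plays it.
On the remaining 2×2 (Wide, Body vs Forehand, Backhand):
Let the server play Wide with probability p. Expected payoff against Forehand: 6p + 3(1−p) = 3p + 3; against Backhand: (-6)p + 5(1−p) = −11p + 5.
Setting these equal: 3p + 3 = −11p + 5 ⇒ 14p = 2 ⇒ p = 1/7, and the value is (3)·(1/7) + 3 = 24/7.
For the receiver: with q = P(Forehand), equating Wide's and Body's payoffs gives 12q − 6 = −2q + 5 ⇒ q = 11/14.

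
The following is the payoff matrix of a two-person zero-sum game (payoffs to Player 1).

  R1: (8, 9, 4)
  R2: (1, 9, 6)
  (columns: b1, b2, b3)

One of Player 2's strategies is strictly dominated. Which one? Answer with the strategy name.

b1 holds Player 1's payoff strictly below b2 in every row: 8 < 9, 1 < 9.
So b2 is strictly dominated for Player 2.

b2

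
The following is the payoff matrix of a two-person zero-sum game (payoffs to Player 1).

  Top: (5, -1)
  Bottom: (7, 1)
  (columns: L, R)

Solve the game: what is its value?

1

Row minima: Top → -1, Bottom → 1; maximin = 1.
Column maxima: L → 7, R → 1; minimax = 1.
Since maximin = minimax = 1, there is a saddle point and the value is 1.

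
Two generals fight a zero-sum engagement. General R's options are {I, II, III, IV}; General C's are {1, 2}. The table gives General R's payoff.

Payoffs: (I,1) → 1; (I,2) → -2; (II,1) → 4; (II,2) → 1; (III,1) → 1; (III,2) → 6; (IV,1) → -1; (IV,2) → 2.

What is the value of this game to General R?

23/8

Row minima: I → -2, II → 1, III → 1, IV → -1; maximin = 1.
Column maxima: 1 → 4, 2 → 6; minimax = 4.
1 ≠ 4, so there is no saddle point; optimal play is mixed.
I is strictly dominated by II, so General R never plays it.
IV is strictly dominated by III, so General R never plays it.
On the remaining 2×2 (II, III vs 1, 2):
Let General R play II with probability p. Expected payoff against 1: 4p + 1(1−p) = 3p + 1; against 2: 1p + 6(1−p) = −5p + 6.
Setting these equal: 3p + 1 = −5p + 6 ⇒ 8p = 5 ⇒ p = 5/8, and the value is (3)·(5/8) + 1 = 23/8.
For General C: with q = P(1), equating II's and III's payoffs gives 3q + 1 = −5q + 6 ⇒ q = 5/8.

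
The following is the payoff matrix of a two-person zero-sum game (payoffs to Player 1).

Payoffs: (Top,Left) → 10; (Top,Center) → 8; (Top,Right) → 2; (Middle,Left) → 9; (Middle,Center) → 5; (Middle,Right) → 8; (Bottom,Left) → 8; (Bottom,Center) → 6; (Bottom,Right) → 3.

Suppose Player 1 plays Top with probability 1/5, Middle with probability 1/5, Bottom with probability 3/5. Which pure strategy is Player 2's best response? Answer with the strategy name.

Right

If Player 2 plays Left, Player 1's expected payoff is (1/5)·10 + (1/5)·9 + (3/5)·8 = 43/5.
If Player 2 plays Center, Player 1's expected payoff is (1/5)·8 + (1/5)·5 + (3/5)·6 = 31/5.
If Player 2 plays Right, Player 1's expected payoff is (1/5)·2 + (1/5)·8 + (3/5)·3 = 19/5.
Player 2 minimizes Player 1's payoff; the smallest is 19/5, so the best response is Right.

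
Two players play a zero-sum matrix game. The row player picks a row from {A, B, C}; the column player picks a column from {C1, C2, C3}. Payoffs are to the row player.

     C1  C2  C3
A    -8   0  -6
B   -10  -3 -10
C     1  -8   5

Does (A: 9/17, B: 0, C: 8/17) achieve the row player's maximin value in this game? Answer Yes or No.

Yes

Against C1 this mix gives (9/17)·(-8) + (8/17)·1 = -64/17.
Against C2 this mix gives (9/17)·0 + (8/17)·(-8) = -64/17.
Against C3 this mix gives (9/17)·(-6) + (8/17)·5 = -14/17.
All of the column player's active replies (C1, C2) yield -64/17, and no column does worse for the row player. The mix makes the column player indifferent and guarantees -64/17, so it is optimal.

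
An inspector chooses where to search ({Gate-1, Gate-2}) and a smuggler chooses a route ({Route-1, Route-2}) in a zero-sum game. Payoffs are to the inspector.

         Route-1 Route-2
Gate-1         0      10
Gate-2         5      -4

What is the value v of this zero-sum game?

50/19

Row minima: Gate-1 → 0, Gate-2 → -4; maximin = 0.
Column maxima: Route-1 → 5, Route-2 → 10; minimax = 5.
0 ≠ 5, so there is no saddle point; optimal play is mixed.
Let the inspector play Gate-1 with probability p. Expected payoff against Route-1: 0p + 5(1−p) = −5p + 5; against Route-2: 10p + (-4)(1−p) = 14p − 4.
Setting these equal: −5p + 5 = 14p − 4 ⇒ −19p = -9 ⇒ p = 9/19, and the value is (-5)·(9/19) + 5 = 50/19.
For the smuggler: with q = P(Route-1), equating Gate-1's and Gate-2's payoffs gives −10q + 10 = 9q − 4 ⇒ q = 14/19.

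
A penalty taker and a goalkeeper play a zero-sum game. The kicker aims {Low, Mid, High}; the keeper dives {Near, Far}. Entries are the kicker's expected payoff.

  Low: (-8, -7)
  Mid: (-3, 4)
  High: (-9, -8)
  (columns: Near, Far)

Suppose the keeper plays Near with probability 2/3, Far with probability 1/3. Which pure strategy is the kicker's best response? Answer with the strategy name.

Mid

Expected payoff of Low: (2/3)·(-8) + (1/3)·(-7) = -23/3.
Expected payoff of Mid: (2/3)·(-3) + (1/3)·4 = -2/3.
Expected payoff of High: (2/3)·(-9) + (1/3)·(-8) = -26/3.
The largest is -2/3, so the kicker's best response is Mid.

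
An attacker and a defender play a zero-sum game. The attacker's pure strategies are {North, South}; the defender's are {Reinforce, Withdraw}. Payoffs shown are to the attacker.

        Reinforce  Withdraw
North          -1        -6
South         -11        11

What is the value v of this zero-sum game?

-77/27

Row minima: North → -6, South → -11; maximin = -6.
Column maxima: Reinforce → -1, Withdraw → 11; minimax = -1.
-6 ≠ -1, so there is no saddle point; optimal play is mixed.
Let the attacker play North with probability p. Expected payoff against Reinforce: (-1)p + (-11)(1−p) = 10p − 11; against Withdraw: (-6)p + 11(1−p) = −17p + 11.
Setting these equal: 10p − 11 = −17p + 11 ⇒ 27p = 22 ⇒ p = 22/27, and the value is (10)·(22/27) − 11 = -77/27.
For the defender: with q = P(Reinforce), equating North's and South's payoffs gives 5q − 6 = −22q + 11 ⇒ q = 17/27.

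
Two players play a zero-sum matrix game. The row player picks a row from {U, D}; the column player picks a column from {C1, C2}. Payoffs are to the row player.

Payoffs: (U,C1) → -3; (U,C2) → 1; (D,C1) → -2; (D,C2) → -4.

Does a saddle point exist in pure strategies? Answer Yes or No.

No

Row minima: U → -3, D → -4; maximin = -3.
Column maxima: C1 → -2, C2 → 1; minimax = -2.
-3 ≠ -2, so no pure-strategy equilibrium exists.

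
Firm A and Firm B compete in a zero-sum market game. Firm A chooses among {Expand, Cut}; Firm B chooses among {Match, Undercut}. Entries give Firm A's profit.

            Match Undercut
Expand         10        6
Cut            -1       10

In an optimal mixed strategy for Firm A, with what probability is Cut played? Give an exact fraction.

Row minima: Expand → 6, Cut → -1; maximin = 6.
Column maxima: Match → 10, Undercut → 10; minimax = 10.
6 ≠ 10, so there is no saddle point; optimal play is mixed.
Let Firm A play Expand with probability p. Expected payoff against Match: 10p + (-1)(1−p) = 11p − 1; against Undercut: 6p + 10(1−p) = −4p + 10.
Setting these equal: 11p − 1 = −4p + 10 ⇒ 15p = 11 ⇒ p = 11/15, and the value is (11)·(11/15) − 1 = 106/15.
For Firm B: with q = P(Match), equating Expand's and Cut's payoffs gives 4q + 6 = −11q + 10 ⇒ q = 4/15.

4/15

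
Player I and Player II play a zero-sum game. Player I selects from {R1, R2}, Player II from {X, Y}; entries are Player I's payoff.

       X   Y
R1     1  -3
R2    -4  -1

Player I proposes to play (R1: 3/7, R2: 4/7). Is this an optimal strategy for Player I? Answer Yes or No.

Against X this mix gives (3/7)·1 + (4/7)·(-4) = -13/7.
Against Y this mix gives (3/7)·(-3) + (4/7)·(-1) = -13/7.
All of Player II's active replies (X, Y) yield -13/7, and no column does worse for Player I. The mix makes Player II indifferent and guarantees -13/7, so it is optimal.

Yes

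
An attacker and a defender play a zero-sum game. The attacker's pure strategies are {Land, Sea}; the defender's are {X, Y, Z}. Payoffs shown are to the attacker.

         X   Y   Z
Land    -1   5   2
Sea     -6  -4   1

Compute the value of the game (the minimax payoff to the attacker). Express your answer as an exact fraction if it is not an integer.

-1

Row minima: Land → -1, Sea → -6; maximin = -1.
Column maxima: X → -1, Y → 5, Z → 2; minimax = -1.
Since maximin = minimax = -1, there is a saddle point and the value is -1.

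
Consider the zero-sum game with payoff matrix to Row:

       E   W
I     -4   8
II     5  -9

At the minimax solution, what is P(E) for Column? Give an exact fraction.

Row minima: I → -4, II → -9; maximin = -4.
Column maxima: E → 5, W → 8; minimax = 5.
-4 ≠ 5, so there is no saddle point; optimal play is mixed.
Let Row play I with probability p. Expected payoff against E: (-4)p + 5(1−p) = −9p + 5; against W: 8p + (-9)(1−p) = 17p − 9.
Setting these equal: −9p + 5 = 17p − 9 ⇒ −26p = -14 ⇒ p = 7/13, and the value is (-9)·(7/13) + 5 = 2/13.
For Column: with q = P(E), equating I's and II's payoffs gives −12q + 8 = 14q − 9 ⇒ q = 17/26.

17/26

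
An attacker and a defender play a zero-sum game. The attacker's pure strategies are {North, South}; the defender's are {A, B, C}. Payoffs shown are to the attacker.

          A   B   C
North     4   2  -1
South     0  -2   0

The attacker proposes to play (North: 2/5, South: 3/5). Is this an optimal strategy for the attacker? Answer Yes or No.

Against A this mix gives (2/5)·4 + (3/5)·0 = 8/5.
Against B this mix gives (2/5)·2 + (3/5)·(-2) = -2/5.
Against C this mix gives (2/5)·(-1) + (3/5)·0 = -2/5.
All of the defender's active replies (B, C) yield -2/5, and no column does worse for the attacker. The mix makes the defender indifferent and guarantees -2/5, so it is optimal.

Yes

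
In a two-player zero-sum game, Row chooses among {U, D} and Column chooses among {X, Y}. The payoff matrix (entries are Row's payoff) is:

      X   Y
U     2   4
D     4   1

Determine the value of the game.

Row minima: U → 2, D → 1; maximin = 2.
Column maxima: X → 4, Y → 4; minimax = 4.
2 ≠ 4, so there is no saddle point; optimal play is mixed.
Let Row play U with probability p. Expected payoff against X: 2p + 4(1−p) = −2p + 4; against Y: 4p + 1(1−p) = 3p + 1.
Setting these equal: −2p + 4 = 3p + 1 ⇒ −5p = -3 ⇒ p = 3/5, and the value is (-2)·(3/5) + 4 = 14/5.
For Column: with q = P(X), equating U's and D's payoffs gives −2q + 4 = 3q + 1 ⇒ q = 3/5.

14/5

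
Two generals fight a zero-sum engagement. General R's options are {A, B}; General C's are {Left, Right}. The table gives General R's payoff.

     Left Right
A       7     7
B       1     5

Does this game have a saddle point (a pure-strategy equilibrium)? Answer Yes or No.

Row minima: A → 7, B → 1; maximin = 7.
Column maxima: Left → 7, Right → 7; minimax = 7.
maximin = minimax = 7, so a saddle point exists.

Yes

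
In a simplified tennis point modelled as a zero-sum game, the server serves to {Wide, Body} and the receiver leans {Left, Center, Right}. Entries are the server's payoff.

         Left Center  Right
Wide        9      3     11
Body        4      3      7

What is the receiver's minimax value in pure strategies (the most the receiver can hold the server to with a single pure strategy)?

Column maxima: Left → 9, Center → 3, Right → 11.
The smallest of these is 3.

3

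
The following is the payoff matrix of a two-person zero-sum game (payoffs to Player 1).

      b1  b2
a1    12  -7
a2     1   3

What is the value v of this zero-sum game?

Row minima: a1 → -7, a2 → 1; maximin = 1.
Column maxima: b1 → 12, b2 → 3; minimax = 3.
1 ≠ 3, so there is no saddle point; optimal play is mixed.
Let Player 1 play a1 with probability p. Expected payoff against b1: 12p + 1(1−p) = 11p + 1; against b2: (-7)p + 3(1−p) = −10p + 3.
Setting these equal: 11p + 1 = −10p + 3 ⇒ 21p = 2 ⇒ p = 2/21, and the value is (11)·(2/21) + 1 = 43/21.
For Player 2: with q = P(b1), equating a1's and a2's payoffs gives 19q − 7 = −2q + 3 ⇒ q = 10/21.

43/21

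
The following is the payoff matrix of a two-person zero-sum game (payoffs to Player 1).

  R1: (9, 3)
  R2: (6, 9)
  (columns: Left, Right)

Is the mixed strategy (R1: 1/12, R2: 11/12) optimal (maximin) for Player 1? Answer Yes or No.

Against Left this mix gives (1/12)·9 + (11/12)·6 = 25/4.
Against Right this mix gives (1/12)·3 + (11/12)·9 = 17/2.
Player 2 will play Left, holding Player 1 to 25/4. Shifting weight toward the row that does better against Left would raise this floor (the equalizing mix achieves 7 against both Left and Right), so the proposed strategy is not optimal.

No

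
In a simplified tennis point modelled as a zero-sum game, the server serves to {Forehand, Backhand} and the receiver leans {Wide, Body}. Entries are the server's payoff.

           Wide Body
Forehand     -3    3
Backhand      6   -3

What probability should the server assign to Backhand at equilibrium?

Row minima: Forehand → -3, Backhand → -3; maximin = -3.
Column maxima: Wide → 6, Body → 3; minimax = 3.
-3 ≠ 3, so there is no saddle point; optimal play is mixed.
Let the server play Forehand with probability p. Expected payoff against Wide: (-3)p + 6(1−p) = −9p + 6; against Body: 3p + (-3)(1−p) = 6p − 3.
Setting these equal: −9p + 6 = 6p − 3 ⇒ −15p = -9 ⇒ p = 3/5, and the value is (-9)·(3/5) + 6 = 3/5.
For the receiver: with q = P(Wide), equating Forehand's and Backhand's payoffs gives −6q + 3 = 9q − 3 ⇒ q = 2/5.

2/5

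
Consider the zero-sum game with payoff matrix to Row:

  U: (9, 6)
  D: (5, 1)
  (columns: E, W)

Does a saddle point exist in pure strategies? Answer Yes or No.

Row minima: U → 6, D → 1; maximin = 6.
Column maxima: E → 9, W → 6; minimax = 6.
maximin = minimax = 6, so a saddle point exists.

Yes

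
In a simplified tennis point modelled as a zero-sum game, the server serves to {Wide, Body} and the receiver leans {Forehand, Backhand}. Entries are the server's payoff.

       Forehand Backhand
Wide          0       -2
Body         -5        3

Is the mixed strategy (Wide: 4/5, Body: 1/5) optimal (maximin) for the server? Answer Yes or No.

Yes

Against Forehand this mix gives (4/5)·0 + (1/5)·(-5) = -1.
Against Backhand this mix gives (4/5)·(-2) + (1/5)·3 = -1.
All of the receiver's active replies (Forehand, Backhand) yield -1, and no column does worse for the server. The mix makes the receiver indifferent and guarantees -1, so it is optimal.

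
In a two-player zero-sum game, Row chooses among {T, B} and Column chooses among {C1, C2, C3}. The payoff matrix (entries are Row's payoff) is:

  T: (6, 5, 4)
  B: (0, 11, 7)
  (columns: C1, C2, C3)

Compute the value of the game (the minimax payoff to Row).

Row minima: T → 4, B → 0; maximin = 4.
Column maxima: C1 → 6, C2 → 11, C3 → 7; minimax = 6.
4 ≠ 6, so there is no saddle point; optimal play is mixed.
C2 is strictly dominated by C3 (it gives Row strictly more in every row), so Column never plays it.
On the remaining 2×2 (T, B vs C1, C3):
Let Row play T with probability p. Expected payoff against C1: 6p + 0(1−p) = 6p; against C3: 4p + 7(1−p) = −3p + 7.
Setting these equal: 6p = −3p + 7 ⇒ 9p = 7 ⇒ p = 7/9, and the value is (6)·(7/9) = 14/3.
For Column: with q = P(C1), equating T's and B's payoffs gives 2q + 4 = −7q + 7 ⇒ q = 1/3.

14/3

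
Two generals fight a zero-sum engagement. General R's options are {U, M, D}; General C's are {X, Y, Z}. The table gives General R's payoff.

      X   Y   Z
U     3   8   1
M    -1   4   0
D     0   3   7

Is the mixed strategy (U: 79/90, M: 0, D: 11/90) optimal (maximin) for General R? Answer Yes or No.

Against X this mix gives (79/90)·3 + (11/90)·0 = 79/30.
Against Y this mix gives (79/90)·8 + (11/90)·3 = 133/18.
Against Z this mix gives (79/90)·1 + (11/90)·7 = 26/15.
General C will play Z, holding General R to 26/15. Shifting weight toward the row that does better against Z would raise this floor (the equalizing mix achieves 7/3 against both Z and X), so the proposed strategy is not optimal.

No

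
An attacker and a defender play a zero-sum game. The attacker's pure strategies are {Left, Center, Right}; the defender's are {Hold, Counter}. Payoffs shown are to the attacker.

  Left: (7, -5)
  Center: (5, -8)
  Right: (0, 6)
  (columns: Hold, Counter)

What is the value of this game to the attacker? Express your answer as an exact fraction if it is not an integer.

Row minima: Left → -5, Center → -8, Right → 0; maximin = 0.
Column maxima: Hold → 7, Counter → 6; minimax = 6.
0 ≠ 6, so there is no saddle point; optimal play is mixed.
Center is strictly dominated by Left, so the attacker never plays it.
On the remaining 2×2 (Left, Right vs Hold, Counter):
Let the attacker play Left with probability p. Expected payoff against Hold: 7p + 0(1−p) = 7p; against Counter: (-5)p + 6(1−p) = −11p + 6.
Setting these equal: 7p = −11p + 6 ⇒ 18p = 6 ⇒ p = 1/3, and the value is (7)·(1/3) = 7/3.
For the defender: with q = P(Hold), equating Left's and Right's payoffs gives 12q − 5 = −6q + 6 ⇒ q = 11/18.

7/3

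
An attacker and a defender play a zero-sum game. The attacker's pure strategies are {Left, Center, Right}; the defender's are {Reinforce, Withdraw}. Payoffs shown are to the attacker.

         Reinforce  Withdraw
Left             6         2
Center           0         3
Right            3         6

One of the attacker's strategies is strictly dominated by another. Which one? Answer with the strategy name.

Right gives a strictly higher payoff than Center against every column: 3 > 0, 6 > 3.
So Center is strictly dominated and the attacker never plays it.

Center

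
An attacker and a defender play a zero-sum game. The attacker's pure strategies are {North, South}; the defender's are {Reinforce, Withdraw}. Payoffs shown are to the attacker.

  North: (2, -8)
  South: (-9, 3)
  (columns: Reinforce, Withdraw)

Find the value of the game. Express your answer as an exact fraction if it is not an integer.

Row minima: North → -8, South → -9; maximin = -8.
Column maxima: Reinforce → 2, Withdraw → 3; minimax = 2.
-8 ≠ 2, so there is no saddle point; optimal play is mixed.
Let the attacker play North with probability p. Expected payoff against Reinforce: 2p + (-9)(1−p) = 11p − 9; against Withdraw: (-8)p + 3(1−p) = −11p + 3.
Setting these equal: 11p − 9 = −11p + 3 ⇒ 22p = 12 ⇒ p = 6/11, and the value is (11)·(6/11) − 9 = -3.
For the defender: with q = P(Reinforce), equating North's and South's payoffs gives 10q − 8 = −12q + 3 ⇒ q = 1/2.

-3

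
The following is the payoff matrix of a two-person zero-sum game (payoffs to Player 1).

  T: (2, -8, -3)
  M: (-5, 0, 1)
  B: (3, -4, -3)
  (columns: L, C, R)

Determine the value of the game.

-5/3

Row minima: T → -8, M → -5, B → -4; maximin = -4.
Column maxima: L → 3, C → 0, R → 1; minimax = 0.
-4 ≠ 0, so there is no saddle point; optimal play is mixed.
R is strictly dominated by C (it gives Player 1 strictly more in every row), so Player 2 never plays it.
With R eliminated, T is strictly dominated by B (B gives Player 1 strictly more in every remaining column), so Player 1 never plays it.
On the remaining 2×2 (M, B vs L, C):
Let Player 1 play M with probability p. Expected payoff against L: (-5)p + 3(1−p) = −8p + 3; against C: 0p + (-4)(1−p) = 4p − 4.
Setting these equal: −8p + 3 = 4p − 4 ⇒ −12p = -7 ⇒ p = 7/12, and the value is (-8)·(7/12) + 3 = -5/3.
For Player 2: with q = P(L), equating M's and B's payoffs gives −5q = 7q − 4 ⇒ q = 1/3.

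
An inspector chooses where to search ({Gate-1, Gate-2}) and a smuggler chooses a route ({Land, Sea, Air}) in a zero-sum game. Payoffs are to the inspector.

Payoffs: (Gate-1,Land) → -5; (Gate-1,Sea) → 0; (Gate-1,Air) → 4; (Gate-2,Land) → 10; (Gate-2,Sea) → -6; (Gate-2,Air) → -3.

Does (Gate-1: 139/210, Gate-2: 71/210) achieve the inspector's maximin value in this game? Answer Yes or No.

No

Against Land this mix gives (139/210)·(-5) + (71/210)·10 = 1/14.
Against Sea this mix gives (139/210)·0 + (71/210)·(-6) = -71/35.
Against Air this mix gives (139/210)·4 + (71/210)·(-3) = 49/30.
The smuggler will play Sea, holding the inspector to -71/35. Shifting weight toward the row that does better against Sea would raise this floor (the equalizing mix achieves -10/7 against both Sea and Land), so the proposed strategy is not optimal.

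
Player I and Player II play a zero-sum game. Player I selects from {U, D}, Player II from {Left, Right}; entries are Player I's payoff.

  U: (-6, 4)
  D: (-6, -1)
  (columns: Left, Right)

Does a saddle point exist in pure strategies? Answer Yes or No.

Yes

Row minima: U → -6, D → -6; maximin = -6.
Column maxima: Left → -6, Right → 4; minimax = -6.
maximin = minimax = -6, so a saddle point exists.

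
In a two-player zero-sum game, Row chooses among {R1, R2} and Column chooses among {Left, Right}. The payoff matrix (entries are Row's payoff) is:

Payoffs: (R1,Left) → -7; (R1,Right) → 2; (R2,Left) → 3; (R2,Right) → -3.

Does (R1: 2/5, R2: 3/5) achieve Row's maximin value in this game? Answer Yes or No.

Yes

Against Left this mix gives (2/5)·(-7) + (3/5)·3 = -1.
Against Right this mix gives (2/5)·2 + (3/5)·(-3) = -1.
All of Column's active replies (Left, Right) yield -1, and no column does worse for Row. The mix makes Column indifferent and guarantees -1, so it is optimal.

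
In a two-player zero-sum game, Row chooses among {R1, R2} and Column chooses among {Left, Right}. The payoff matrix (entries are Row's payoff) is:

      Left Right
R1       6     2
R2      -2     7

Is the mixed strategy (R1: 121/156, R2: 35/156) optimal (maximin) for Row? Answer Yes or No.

No

Against Left this mix gives (121/156)·6 + (35/156)·(-2) = 164/39.
Against Right this mix gives (121/156)·2 + (35/156)·7 = 487/156.
Column will play Right, holding Row to 487/156. Shifting weight toward the row that does better against Right would raise this floor (the equalizing mix achieves 46/13 against both Right and Left), so the proposed strategy is not optimal.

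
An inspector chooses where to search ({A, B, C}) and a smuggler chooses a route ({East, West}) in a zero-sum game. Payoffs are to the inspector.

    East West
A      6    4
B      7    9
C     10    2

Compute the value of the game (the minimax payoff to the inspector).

38/5

Row minima: A → 4, B → 7, C → 2; maximin = 7.
Column maxima: East → 10, West → 9; minimax = 9.
7 ≠ 9, so there is no saddle point; optimal play is mixed.
A is strictly dominated by B, so the inspector never plays it.
On the remaining 2×2 (B, C vs East, West):
Let the inspector play B with probability p. Expected payoff against East: 7p + 10(1−p) = −3p + 10; against West: 9p + 2(1−p) = 7p + 2.
Setting these equal: −3p + 10 = 7p + 2 ⇒ −10p = -8 ⇒ p = 4/5, and the value is (-3)·(4/5) + 10 = 38/5.
For the smuggler: with q = P(East), equating B's and C's payoffs gives −2q + 9 = 8q + 2 ⇒ q = 7/10.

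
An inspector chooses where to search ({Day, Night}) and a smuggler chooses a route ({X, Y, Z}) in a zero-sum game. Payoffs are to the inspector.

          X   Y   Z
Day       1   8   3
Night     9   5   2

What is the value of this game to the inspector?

Row minima: Day → 1, Night → 2; maximin = 2.
Column maxima: X → 9, Y → 8, Z → 3; minimax = 3.
2 ≠ 3, so there is no saddle point; optimal play is mixed.
Y is strictly dominated by Z (it gives the inspector strictly more in every row), so the smuggler never plays it.
On the remaining 2×2 (Day, Night vs X, Z):
Let the inspector play Day with probability p. Expected payoff against X: 1p + 9(1−p) = −8p + 9; against Z: 3p + 2(1−p) = p + 2.
Setting these equal: −8p + 9 = p + 2 ⇒ −9p = -7 ⇒ p = 7/9, and the value is (-8)·(7/9) + 9 = 25/9.
For the smuggler: with q = P(X), equating Day's and Night's payoffs gives −2q + 3 = 7q + 2 ⇒ q = 1/9.

25/9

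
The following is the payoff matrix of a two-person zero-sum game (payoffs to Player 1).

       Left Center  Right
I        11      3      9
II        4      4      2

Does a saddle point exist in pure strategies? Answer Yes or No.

No

Row minima: I → 3, II → 2; maximin = 3.
Column maxima: Left → 11, Center → 4, Right → 9; minimax = 4.
3 ≠ 4, so no pure-strategy equilibrium exists.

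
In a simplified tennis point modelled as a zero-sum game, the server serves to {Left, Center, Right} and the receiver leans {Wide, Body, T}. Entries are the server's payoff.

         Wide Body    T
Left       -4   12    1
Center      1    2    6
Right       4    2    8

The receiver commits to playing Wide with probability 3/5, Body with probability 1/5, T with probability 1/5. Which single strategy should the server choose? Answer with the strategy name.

Right

Expected payoff of Left: (3/5)·(-4) + (1/5)·12 + (1/5)·1 = 1/5.
Expected payoff of Center: (3/5)·1 + (1/5)·2 + (1/5)·6 = 11/5.
Expected payoff of Right: (3/5)·4 + (1/5)·2 + (1/5)·8 = 22/5.
The largest is 22/5, so the server's best response is Right.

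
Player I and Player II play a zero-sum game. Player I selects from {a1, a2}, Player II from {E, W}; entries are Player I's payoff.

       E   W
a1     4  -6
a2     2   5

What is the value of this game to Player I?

Row minima: a1 → -6, a2 → 2; maximin = 2.
Column maxima: E → 4, W → 5; minimax = 4.
2 ≠ 4, so there is no saddle point; optimal play is mixed.
Let Player I play a1 with probability p. Expected payoff against E: 4p + 2(1−p) = 2p + 2; against W: (-6)p + 5(1−p) = −11p + 5.
Setting these equal: 2p + 2 = −11p + 5 ⇒ 13p = 3 ⇒ p = 3/13, and the value is (2)·(3/13) + 2 = 32/13.
For Player II: with q = P(E), equating a1's and a2's payoffs gives 10q − 6 = −3q + 5 ⇒ q = 11/13.

32/13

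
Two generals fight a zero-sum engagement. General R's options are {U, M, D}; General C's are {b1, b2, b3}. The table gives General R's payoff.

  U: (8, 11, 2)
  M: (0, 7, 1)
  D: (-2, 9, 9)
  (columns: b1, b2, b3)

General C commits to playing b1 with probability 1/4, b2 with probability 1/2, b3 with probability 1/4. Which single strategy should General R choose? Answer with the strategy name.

Expected payoff of U: (1/4)·8 + (1/2)·11 + (1/4)·2 = 8.
Expected payoff of M: (1/4)·0 + (1/2)·7 + (1/4)·1 = 15/4.
Expected payoff of D: (1/4)·(-2) + (1/2)·9 + (1/4)·9 = 25/4.
The largest is 8, so General R's best response is U.

U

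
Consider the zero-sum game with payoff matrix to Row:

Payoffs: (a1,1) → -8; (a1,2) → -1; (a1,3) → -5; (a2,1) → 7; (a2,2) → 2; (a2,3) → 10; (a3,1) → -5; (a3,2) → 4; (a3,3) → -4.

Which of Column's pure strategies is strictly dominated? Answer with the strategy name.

3

1 holds Row's payoff strictly below 3 in every row: -8 < -5, 7 < 10, -5 < -4.
So 3 is strictly dominated for Column.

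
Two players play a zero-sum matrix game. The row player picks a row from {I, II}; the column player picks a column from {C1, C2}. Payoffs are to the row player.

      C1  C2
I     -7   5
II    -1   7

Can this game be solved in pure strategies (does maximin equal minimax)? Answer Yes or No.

Yes

Row minima: I → -7, II → -1; maximin = -1.
Column maxima: C1 → -1, C2 → 7; minimax = -1.
maximin = minimax = -1, so a saddle point exists.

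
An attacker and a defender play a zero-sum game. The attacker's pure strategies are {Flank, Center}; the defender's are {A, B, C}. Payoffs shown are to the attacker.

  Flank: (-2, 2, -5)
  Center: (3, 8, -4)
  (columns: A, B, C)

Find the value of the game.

Row minima: Flank → -5, Center → -4; maximin = -4.
Column maxima: A → 3, B → 8, C → -4; minimax = -4.
Since maximin = minimax = -4, there is a saddle point and the value is -4.

-4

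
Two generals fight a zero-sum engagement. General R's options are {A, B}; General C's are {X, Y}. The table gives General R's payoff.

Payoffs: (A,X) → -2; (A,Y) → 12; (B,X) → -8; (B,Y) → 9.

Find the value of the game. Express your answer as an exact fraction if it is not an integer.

Row minima: A → -2, B → -8; maximin = -2.
Column maxima: X → -2, Y → 12; minimax = -2.
Since maximin = minimax = -2, there is a saddle point and the value is -2.

-2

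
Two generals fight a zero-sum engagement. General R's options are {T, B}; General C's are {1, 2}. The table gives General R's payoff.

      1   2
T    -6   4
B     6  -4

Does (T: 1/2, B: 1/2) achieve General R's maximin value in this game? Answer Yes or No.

Yes

Against 1 this mix gives (1/2)·(-6) + (1/2)·6 = 0.
Against 2 this mix gives (1/2)·4 + (1/2)·(-4) = 0.
All of General C's active replies (1, 2) yield 0, and no column does worse for General R. The mix makes General C indifferent and guarantees 0, so it is optimal.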